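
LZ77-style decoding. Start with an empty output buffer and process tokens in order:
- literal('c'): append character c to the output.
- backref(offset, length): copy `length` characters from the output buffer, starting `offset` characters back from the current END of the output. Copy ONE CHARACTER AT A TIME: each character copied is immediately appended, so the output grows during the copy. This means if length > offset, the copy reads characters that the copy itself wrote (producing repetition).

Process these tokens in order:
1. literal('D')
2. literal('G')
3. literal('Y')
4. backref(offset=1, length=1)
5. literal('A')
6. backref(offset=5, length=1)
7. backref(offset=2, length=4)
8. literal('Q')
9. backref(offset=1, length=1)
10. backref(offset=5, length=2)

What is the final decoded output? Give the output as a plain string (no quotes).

Token 1: literal('D'). Output: "D"
Token 2: literal('G'). Output: "DG"
Token 3: literal('Y'). Output: "DGY"
Token 4: backref(off=1, len=1). Copied 'Y' from pos 2. Output: "DGYY"
Token 5: literal('A'). Output: "DGYYA"
Token 6: backref(off=5, len=1). Copied 'D' from pos 0. Output: "DGYYAD"
Token 7: backref(off=2, len=4) (overlapping!). Copied 'ADAD' from pos 4. Output: "DGYYADADAD"
Token 8: literal('Q'). Output: "DGYYADADADQ"
Token 9: backref(off=1, len=1). Copied 'Q' from pos 10. Output: "DGYYADADADQQ"
Token 10: backref(off=5, len=2). Copied 'DA' from pos 7. Output: "DGYYADADADQQDA"

Answer: DGYYADADADQQDA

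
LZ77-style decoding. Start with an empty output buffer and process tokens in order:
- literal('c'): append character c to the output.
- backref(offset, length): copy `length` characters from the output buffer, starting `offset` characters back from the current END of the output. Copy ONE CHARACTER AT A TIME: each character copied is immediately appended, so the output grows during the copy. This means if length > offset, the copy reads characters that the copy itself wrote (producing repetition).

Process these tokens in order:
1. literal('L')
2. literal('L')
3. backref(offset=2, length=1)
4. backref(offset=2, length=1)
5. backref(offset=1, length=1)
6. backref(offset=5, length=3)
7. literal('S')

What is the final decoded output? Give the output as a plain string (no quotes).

Answer: LLLLLLLLS

Derivation:
Token 1: literal('L'). Output: "L"
Token 2: literal('L'). Output: "LL"
Token 3: backref(off=2, len=1). Copied 'L' from pos 0. Output: "LLL"
Token 4: backref(off=2, len=1). Copied 'L' from pos 1. Output: "LLLL"
Token 5: backref(off=1, len=1). Copied 'L' from pos 3. Output: "LLLLL"
Token 6: backref(off=5, len=3). Copied 'LLL' from pos 0. Output: "LLLLLLLL"
Token 7: literal('S'). Output: "LLLLLLLLS"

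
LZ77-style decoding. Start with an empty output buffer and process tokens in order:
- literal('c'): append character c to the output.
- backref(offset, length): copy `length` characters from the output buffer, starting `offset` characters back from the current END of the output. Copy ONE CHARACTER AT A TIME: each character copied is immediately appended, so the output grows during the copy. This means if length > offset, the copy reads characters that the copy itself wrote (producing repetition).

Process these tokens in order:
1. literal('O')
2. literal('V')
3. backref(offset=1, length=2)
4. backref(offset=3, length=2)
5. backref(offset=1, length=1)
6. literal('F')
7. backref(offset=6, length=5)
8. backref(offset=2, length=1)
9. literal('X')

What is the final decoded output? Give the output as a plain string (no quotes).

Answer: OVVVVVVFVVVVVVX

Derivation:
Token 1: literal('O'). Output: "O"
Token 2: literal('V'). Output: "OV"
Token 3: backref(off=1, len=2) (overlapping!). Copied 'VV' from pos 1. Output: "OVVV"
Token 4: backref(off=3, len=2). Copied 'VV' from pos 1. Output: "OVVVVV"
Token 5: backref(off=1, len=1). Copied 'V' from pos 5. Output: "OVVVVVV"
Token 6: literal('F'). Output: "OVVVVVVF"
Token 7: backref(off=6, len=5). Copied 'VVVVV' from pos 2. Output: "OVVVVVVFVVVVV"
Token 8: backref(off=2, len=1). Copied 'V' from pos 11. Output: "OVVVVVVFVVVVVV"
Token 9: literal('X'). Output: "OVVVVVVFVVVVVVX"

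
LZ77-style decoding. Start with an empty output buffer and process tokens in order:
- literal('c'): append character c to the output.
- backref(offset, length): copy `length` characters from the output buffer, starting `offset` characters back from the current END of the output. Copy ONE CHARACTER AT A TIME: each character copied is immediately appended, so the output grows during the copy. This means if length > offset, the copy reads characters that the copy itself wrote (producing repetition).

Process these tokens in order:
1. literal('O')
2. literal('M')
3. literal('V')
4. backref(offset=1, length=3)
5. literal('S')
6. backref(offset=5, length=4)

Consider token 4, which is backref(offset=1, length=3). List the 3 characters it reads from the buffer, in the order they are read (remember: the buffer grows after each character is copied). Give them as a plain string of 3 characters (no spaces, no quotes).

Token 1: literal('O'). Output: "O"
Token 2: literal('M'). Output: "OM"
Token 3: literal('V'). Output: "OMV"
Token 4: backref(off=1, len=3). Buffer before: "OMV" (len 3)
  byte 1: read out[2]='V', append. Buffer now: "OMVV"
  byte 2: read out[3]='V', append. Buffer now: "OMVVV"
  byte 3: read out[4]='V', append. Buffer now: "OMVVVV"

Answer: VVV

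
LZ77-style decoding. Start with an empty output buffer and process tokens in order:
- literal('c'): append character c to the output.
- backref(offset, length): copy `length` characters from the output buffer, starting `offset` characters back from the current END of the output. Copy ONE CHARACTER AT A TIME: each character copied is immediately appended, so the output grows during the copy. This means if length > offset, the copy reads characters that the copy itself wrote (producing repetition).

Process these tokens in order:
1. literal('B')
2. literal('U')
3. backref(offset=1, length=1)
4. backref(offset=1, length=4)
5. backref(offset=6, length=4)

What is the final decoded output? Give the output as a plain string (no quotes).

Answer: BUUUUUUUUUU

Derivation:
Token 1: literal('B'). Output: "B"
Token 2: literal('U'). Output: "BU"
Token 3: backref(off=1, len=1). Copied 'U' from pos 1. Output: "BUU"
Token 4: backref(off=1, len=4) (overlapping!). Copied 'UUUU' from pos 2. Output: "BUUUUUU"
Token 5: backref(off=6, len=4). Copied 'UUUU' from pos 1. Output: "BUUUUUUUUUU"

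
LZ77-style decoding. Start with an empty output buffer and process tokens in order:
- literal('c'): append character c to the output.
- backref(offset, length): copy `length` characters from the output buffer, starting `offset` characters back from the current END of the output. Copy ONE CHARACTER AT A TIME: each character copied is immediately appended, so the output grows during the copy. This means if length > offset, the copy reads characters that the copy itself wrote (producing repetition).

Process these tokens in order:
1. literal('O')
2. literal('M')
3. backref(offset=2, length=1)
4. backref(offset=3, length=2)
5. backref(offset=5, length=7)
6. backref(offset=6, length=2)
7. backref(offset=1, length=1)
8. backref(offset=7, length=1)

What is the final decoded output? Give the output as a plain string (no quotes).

Answer: OMOOMOMOOMOMMOOO

Derivation:
Token 1: literal('O'). Output: "O"
Token 2: literal('M'). Output: "OM"
Token 3: backref(off=2, len=1). Copied 'O' from pos 0. Output: "OMO"
Token 4: backref(off=3, len=2). Copied 'OM' from pos 0. Output: "OMOOM"
Token 5: backref(off=5, len=7) (overlapping!). Copied 'OMOOMOM' from pos 0. Output: "OMOOMOMOOMOM"
Token 6: backref(off=6, len=2). Copied 'MO' from pos 6. Output: "OMOOMOMOOMOMMO"
Token 7: backref(off=1, len=1). Copied 'O' from pos 13. Output: "OMOOMOMOOMOMMOO"
Token 8: backref(off=7, len=1). Copied 'O' from pos 8. Output: "OMOOMOMOOMOMMOOO"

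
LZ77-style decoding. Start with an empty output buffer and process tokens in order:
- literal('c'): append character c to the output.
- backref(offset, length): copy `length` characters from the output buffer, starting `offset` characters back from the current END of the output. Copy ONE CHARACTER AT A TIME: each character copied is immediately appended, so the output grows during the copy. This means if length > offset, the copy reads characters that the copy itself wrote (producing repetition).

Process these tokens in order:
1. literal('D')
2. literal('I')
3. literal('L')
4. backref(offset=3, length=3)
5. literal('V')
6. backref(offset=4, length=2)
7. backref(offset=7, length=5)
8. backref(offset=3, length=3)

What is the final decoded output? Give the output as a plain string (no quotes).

Answer: DILDILVDILDILVILV

Derivation:
Token 1: literal('D'). Output: "D"
Token 2: literal('I'). Output: "DI"
Token 3: literal('L'). Output: "DIL"
Token 4: backref(off=3, len=3). Copied 'DIL' from pos 0. Output: "DILDIL"
Token 5: literal('V'). Output: "DILDILV"
Token 6: backref(off=4, len=2). Copied 'DI' from pos 3. Output: "DILDILVDI"
Token 7: backref(off=7, len=5). Copied 'LDILV' from pos 2. Output: "DILDILVDILDILV"
Token 8: backref(off=3, len=3). Copied 'ILV' from pos 11. Output: "DILDILVDILDILVILV"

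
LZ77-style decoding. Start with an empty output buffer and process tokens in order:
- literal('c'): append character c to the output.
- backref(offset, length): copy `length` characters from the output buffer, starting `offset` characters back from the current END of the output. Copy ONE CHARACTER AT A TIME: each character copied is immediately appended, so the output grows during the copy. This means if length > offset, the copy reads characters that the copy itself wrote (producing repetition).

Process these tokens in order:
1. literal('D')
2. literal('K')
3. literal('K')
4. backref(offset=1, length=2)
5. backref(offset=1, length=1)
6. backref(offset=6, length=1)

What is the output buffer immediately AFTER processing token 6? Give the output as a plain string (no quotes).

Token 1: literal('D'). Output: "D"
Token 2: literal('K'). Output: "DK"
Token 3: literal('K'). Output: "DKK"
Token 4: backref(off=1, len=2) (overlapping!). Copied 'KK' from pos 2. Output: "DKKKK"
Token 5: backref(off=1, len=1). Copied 'K' from pos 4. Output: "DKKKKK"
Token 6: backref(off=6, len=1). Copied 'D' from pos 0. Output: "DKKKKKD"

Answer: DKKKKKD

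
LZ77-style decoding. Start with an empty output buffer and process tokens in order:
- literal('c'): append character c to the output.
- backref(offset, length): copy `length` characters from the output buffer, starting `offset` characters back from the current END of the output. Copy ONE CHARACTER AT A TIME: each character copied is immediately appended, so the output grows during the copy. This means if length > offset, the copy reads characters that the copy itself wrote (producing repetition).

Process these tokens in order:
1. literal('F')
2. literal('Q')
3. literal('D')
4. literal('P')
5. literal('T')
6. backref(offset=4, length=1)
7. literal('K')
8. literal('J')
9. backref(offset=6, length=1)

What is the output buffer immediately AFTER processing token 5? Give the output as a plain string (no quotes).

Answer: FQDPT

Derivation:
Token 1: literal('F'). Output: "F"
Token 2: literal('Q'). Output: "FQ"
Token 3: literal('D'). Output: "FQD"
Token 4: literal('P'). Output: "FQDP"
Token 5: literal('T'). Output: "FQDPT"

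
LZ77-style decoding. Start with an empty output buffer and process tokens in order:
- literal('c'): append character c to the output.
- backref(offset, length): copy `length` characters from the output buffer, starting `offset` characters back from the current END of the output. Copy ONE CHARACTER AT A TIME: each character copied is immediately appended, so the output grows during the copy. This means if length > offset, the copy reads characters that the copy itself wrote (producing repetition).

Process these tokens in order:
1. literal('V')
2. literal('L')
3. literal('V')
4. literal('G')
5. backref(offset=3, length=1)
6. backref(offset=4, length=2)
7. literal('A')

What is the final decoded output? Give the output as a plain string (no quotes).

Token 1: literal('V'). Output: "V"
Token 2: literal('L'). Output: "VL"
Token 3: literal('V'). Output: "VLV"
Token 4: literal('G'). Output: "VLVG"
Token 5: backref(off=3, len=1). Copied 'L' from pos 1. Output: "VLVGL"
Token 6: backref(off=4, len=2). Copied 'LV' from pos 1. Output: "VLVGLLV"
Token 7: literal('A'). Output: "VLVGLLVA"

Answer: VLVGLLVA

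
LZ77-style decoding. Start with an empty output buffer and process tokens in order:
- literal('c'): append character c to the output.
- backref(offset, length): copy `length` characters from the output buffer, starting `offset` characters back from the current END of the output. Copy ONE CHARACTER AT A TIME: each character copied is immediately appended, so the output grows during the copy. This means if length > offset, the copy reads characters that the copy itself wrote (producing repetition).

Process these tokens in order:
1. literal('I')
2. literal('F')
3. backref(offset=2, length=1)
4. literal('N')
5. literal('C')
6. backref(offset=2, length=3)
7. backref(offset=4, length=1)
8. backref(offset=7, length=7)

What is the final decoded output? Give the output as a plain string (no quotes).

Answer: IFINCNCNCINCNCNC

Derivation:
Token 1: literal('I'). Output: "I"
Token 2: literal('F'). Output: "IF"
Token 3: backref(off=2, len=1). Copied 'I' from pos 0. Output: "IFI"
Token 4: literal('N'). Output: "IFIN"
Token 5: literal('C'). Output: "IFINC"
Token 6: backref(off=2, len=3) (overlapping!). Copied 'NCN' from pos 3. Output: "IFINCNCN"
Token 7: backref(off=4, len=1). Copied 'C' from pos 4. Output: "IFINCNCNC"
Token 8: backref(off=7, len=7). Copied 'INCNCNC' from pos 2. Output: "IFINCNCNCINCNCNC"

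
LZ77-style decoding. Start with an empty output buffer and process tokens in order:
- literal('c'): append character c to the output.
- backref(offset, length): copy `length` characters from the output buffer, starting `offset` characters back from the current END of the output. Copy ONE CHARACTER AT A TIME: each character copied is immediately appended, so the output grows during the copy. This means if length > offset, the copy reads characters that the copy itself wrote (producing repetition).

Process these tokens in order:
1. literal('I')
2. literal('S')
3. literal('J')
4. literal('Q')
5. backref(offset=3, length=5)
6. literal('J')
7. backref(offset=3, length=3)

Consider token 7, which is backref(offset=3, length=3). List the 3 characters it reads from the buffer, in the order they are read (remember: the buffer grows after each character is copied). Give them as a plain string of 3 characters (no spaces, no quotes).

Answer: SJJ

Derivation:
Token 1: literal('I'). Output: "I"
Token 2: literal('S'). Output: "IS"
Token 3: literal('J'). Output: "ISJ"
Token 4: literal('Q'). Output: "ISJQ"
Token 5: backref(off=3, len=5) (overlapping!). Copied 'SJQSJ' from pos 1. Output: "ISJQSJQSJ"
Token 6: literal('J'). Output: "ISJQSJQSJJ"
Token 7: backref(off=3, len=3). Buffer before: "ISJQSJQSJJ" (len 10)
  byte 1: read out[7]='S', append. Buffer now: "ISJQSJQSJJS"
  byte 2: read out[8]='J', append. Buffer now: "ISJQSJQSJJSJ"
  byte 3: read out[9]='J', append. Buffer now: "ISJQSJQSJJSJJ"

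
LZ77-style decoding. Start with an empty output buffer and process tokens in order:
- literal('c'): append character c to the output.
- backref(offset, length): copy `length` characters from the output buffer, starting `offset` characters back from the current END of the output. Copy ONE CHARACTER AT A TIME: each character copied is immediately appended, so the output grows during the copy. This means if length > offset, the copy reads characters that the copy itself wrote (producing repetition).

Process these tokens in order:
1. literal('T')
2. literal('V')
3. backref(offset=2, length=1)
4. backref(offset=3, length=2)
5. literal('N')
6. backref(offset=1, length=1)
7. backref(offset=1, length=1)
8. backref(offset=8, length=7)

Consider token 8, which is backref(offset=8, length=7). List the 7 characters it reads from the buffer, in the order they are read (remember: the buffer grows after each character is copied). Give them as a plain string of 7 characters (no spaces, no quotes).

Token 1: literal('T'). Output: "T"
Token 2: literal('V'). Output: "TV"
Token 3: backref(off=2, len=1). Copied 'T' from pos 0. Output: "TVT"
Token 4: backref(off=3, len=2). Copied 'TV' from pos 0. Output: "TVTTV"
Token 5: literal('N'). Output: "TVTTVN"
Token 6: backref(off=1, len=1). Copied 'N' from pos 5. Output: "TVTTVNN"
Token 7: backref(off=1, len=1). Copied 'N' from pos 6. Output: "TVTTVNNN"
Token 8: backref(off=8, len=7). Buffer before: "TVTTVNNN" (len 8)
  byte 1: read out[0]='T', append. Buffer now: "TVTTVNNNT"
  byte 2: read out[1]='V', append. Buffer now: "TVTTVNNNTV"
  byte 3: read out[2]='T', append. Buffer now: "TVTTVNNNTVT"
  byte 4: read out[3]='T', append. Buffer now: "TVTTVNNNTVTT"
  byte 5: read out[4]='V', append. Buffer now: "TVTTVNNNTVTTV"
  byte 6: read out[5]='N', append. Buffer now: "TVTTVNNNTVTTVN"
  byte 7: read out[6]='N', append. Buffer now: "TVTTVNNNTVTTVNN"

Answer: TVTTVNN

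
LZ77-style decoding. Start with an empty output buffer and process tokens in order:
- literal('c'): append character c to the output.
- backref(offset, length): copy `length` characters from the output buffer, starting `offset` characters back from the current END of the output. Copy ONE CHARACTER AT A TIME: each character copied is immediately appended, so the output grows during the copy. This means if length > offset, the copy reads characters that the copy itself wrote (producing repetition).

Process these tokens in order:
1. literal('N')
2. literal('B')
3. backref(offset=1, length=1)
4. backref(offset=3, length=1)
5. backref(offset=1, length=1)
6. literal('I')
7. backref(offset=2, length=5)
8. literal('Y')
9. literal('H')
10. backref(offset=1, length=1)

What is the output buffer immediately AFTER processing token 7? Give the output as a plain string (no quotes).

Answer: NBBNNINININ

Derivation:
Token 1: literal('N'). Output: "N"
Token 2: literal('B'). Output: "NB"
Token 3: backref(off=1, len=1). Copied 'B' from pos 1. Output: "NBB"
Token 4: backref(off=3, len=1). Copied 'N' from pos 0. Output: "NBBN"
Token 5: backref(off=1, len=1). Copied 'N' from pos 3. Output: "NBBNN"
Token 6: literal('I'). Output: "NBBNNI"
Token 7: backref(off=2, len=5) (overlapping!). Copied 'NININ' from pos 4. Output: "NBBNNINININ"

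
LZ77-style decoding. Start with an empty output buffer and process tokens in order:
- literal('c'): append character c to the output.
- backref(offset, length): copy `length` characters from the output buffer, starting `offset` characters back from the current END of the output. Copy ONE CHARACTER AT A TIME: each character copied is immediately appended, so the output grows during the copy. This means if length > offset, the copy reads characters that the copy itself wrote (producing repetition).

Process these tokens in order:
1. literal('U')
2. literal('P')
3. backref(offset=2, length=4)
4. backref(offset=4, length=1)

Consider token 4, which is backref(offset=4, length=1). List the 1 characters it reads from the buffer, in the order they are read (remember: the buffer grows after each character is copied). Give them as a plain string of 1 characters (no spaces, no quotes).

Token 1: literal('U'). Output: "U"
Token 2: literal('P'). Output: "UP"
Token 3: backref(off=2, len=4) (overlapping!). Copied 'UPUP' from pos 0. Output: "UPUPUP"
Token 4: backref(off=4, len=1). Buffer before: "UPUPUP" (len 6)
  byte 1: read out[2]='U', append. Buffer now: "UPUPUPU"

Answer: U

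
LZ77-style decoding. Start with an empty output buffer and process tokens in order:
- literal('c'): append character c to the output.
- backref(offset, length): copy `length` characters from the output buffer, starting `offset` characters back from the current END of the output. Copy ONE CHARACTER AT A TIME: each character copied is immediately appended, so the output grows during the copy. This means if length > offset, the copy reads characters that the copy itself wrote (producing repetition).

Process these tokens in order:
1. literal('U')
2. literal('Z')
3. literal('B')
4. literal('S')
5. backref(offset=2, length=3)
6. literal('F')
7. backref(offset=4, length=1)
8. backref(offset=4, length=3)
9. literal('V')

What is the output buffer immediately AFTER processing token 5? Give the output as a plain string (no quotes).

Token 1: literal('U'). Output: "U"
Token 2: literal('Z'). Output: "UZ"
Token 3: literal('B'). Output: "UZB"
Token 4: literal('S'). Output: "UZBS"
Token 5: backref(off=2, len=3) (overlapping!). Copied 'BSB' from pos 2. Output: "UZBSBSB"

Answer: UZBSBSB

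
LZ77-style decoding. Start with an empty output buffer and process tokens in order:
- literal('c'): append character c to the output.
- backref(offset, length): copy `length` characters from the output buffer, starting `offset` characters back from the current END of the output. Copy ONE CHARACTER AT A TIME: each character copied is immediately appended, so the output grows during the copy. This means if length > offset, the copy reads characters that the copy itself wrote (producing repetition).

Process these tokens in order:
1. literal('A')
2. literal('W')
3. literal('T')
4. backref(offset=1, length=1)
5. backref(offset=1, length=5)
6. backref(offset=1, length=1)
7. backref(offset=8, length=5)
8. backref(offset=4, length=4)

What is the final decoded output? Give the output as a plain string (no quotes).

Token 1: literal('A'). Output: "A"
Token 2: literal('W'). Output: "AW"
Token 3: literal('T'). Output: "AWT"
Token 4: backref(off=1, len=1). Copied 'T' from pos 2. Output: "AWTT"
Token 5: backref(off=1, len=5) (overlapping!). Copied 'TTTTT' from pos 3. Output: "AWTTTTTTT"
Token 6: backref(off=1, len=1). Copied 'T' from pos 8. Output: "AWTTTTTTTT"
Token 7: backref(off=8, len=5). Copied 'TTTTT' from pos 2. Output: "AWTTTTTTTTTTTTT"
Token 8: backref(off=4, len=4). Copied 'TTTT' from pos 11. Output: "AWTTTTTTTTTTTTTTTTT"

Answer: AWTTTTTTTTTTTTTTTTT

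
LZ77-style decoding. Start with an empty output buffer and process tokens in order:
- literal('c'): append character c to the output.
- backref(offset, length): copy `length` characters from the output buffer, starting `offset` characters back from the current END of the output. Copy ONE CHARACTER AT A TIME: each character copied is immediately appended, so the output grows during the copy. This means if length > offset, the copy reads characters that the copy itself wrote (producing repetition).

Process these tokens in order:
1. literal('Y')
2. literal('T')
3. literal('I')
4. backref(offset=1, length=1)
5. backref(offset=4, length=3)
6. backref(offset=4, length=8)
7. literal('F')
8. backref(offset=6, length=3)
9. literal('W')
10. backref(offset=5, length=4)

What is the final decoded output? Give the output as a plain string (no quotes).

Token 1: literal('Y'). Output: "Y"
Token 2: literal('T'). Output: "YT"
Token 3: literal('I'). Output: "YTI"
Token 4: backref(off=1, len=1). Copied 'I' from pos 2. Output: "YTII"
Token 5: backref(off=4, len=3). Copied 'YTI' from pos 0. Output: "YTIIYTI"
Token 6: backref(off=4, len=8) (overlapping!). Copied 'IYTIIYTI' from pos 3. Output: "YTIIYTIIYTIIYTI"
Token 7: literal('F'). Output: "YTIIYTIIYTIIYTIF"
Token 8: backref(off=6, len=3). Copied 'IIY' from pos 10. Output: "YTIIYTIIYTIIYTIFIIY"
Token 9: literal('W'). Output: "YTIIYTIIYTIIYTIFIIYW"
Token 10: backref(off=5, len=4). Copied 'FIIY' from pos 15. Output: "YTIIYTIIYTIIYTIFIIYWFIIY"

Answer: YTIIYTIIYTIIYTIFIIYWFIIY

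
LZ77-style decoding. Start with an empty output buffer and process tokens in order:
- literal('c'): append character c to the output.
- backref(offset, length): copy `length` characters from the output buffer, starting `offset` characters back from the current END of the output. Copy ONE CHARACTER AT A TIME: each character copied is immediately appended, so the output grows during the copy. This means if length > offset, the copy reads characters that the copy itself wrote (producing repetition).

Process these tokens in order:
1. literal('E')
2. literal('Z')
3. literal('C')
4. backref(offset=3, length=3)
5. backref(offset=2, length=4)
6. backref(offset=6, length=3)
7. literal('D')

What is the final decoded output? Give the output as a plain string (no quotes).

Token 1: literal('E'). Output: "E"
Token 2: literal('Z'). Output: "EZ"
Token 3: literal('C'). Output: "EZC"
Token 4: backref(off=3, len=3). Copied 'EZC' from pos 0. Output: "EZCEZC"
Token 5: backref(off=2, len=4) (overlapping!). Copied 'ZCZC' from pos 4. Output: "EZCEZCZCZC"
Token 6: backref(off=6, len=3). Copied 'ZCZ' from pos 4. Output: "EZCEZCZCZCZCZ"
Token 7: literal('D'). Output: "EZCEZCZCZCZCZD"

Answer: EZCEZCZCZCZCZD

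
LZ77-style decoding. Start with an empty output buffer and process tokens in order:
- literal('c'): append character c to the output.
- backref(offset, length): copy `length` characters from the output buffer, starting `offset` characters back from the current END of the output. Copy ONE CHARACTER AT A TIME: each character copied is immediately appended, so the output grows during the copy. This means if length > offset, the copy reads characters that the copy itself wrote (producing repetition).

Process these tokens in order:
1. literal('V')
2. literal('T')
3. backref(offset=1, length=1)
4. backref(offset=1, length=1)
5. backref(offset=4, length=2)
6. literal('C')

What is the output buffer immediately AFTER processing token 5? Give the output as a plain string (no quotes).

Answer: VTTTVT

Derivation:
Token 1: literal('V'). Output: "V"
Token 2: literal('T'). Output: "VT"
Token 3: backref(off=1, len=1). Copied 'T' from pos 1. Output: "VTT"
Token 4: backref(off=1, len=1). Copied 'T' from pos 2. Output: "VTTT"
Token 5: backref(off=4, len=2). Copied 'VT' from pos 0. Output: "VTTTVT"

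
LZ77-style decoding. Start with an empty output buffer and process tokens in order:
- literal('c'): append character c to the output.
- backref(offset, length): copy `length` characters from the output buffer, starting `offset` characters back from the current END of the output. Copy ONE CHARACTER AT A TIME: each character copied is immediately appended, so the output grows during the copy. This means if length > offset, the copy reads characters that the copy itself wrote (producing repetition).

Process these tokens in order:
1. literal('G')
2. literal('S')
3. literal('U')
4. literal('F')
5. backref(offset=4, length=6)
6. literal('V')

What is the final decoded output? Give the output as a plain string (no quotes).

Token 1: literal('G'). Output: "G"
Token 2: literal('S'). Output: "GS"
Token 3: literal('U'). Output: "GSU"
Token 4: literal('F'). Output: "GSUF"
Token 5: backref(off=4, len=6) (overlapping!). Copied 'GSUFGS' from pos 0. Output: "GSUFGSUFGS"
Token 6: literal('V'). Output: "GSUFGSUFGSV"

Answer: GSUFGSUFGSV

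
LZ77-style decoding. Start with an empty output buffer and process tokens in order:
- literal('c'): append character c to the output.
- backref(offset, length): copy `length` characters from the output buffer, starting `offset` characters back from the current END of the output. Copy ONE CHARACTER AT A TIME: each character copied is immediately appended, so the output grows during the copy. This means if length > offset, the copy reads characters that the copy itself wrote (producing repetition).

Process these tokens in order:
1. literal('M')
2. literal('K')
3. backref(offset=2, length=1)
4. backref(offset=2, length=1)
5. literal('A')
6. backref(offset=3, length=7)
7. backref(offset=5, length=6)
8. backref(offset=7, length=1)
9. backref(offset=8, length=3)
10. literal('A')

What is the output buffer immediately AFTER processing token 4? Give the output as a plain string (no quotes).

Answer: MKMK

Derivation:
Token 1: literal('M'). Output: "M"
Token 2: literal('K'). Output: "MK"
Token 3: backref(off=2, len=1). Copied 'M' from pos 0. Output: "MKM"
Token 4: backref(off=2, len=1). Copied 'K' from pos 1. Output: "MKMK"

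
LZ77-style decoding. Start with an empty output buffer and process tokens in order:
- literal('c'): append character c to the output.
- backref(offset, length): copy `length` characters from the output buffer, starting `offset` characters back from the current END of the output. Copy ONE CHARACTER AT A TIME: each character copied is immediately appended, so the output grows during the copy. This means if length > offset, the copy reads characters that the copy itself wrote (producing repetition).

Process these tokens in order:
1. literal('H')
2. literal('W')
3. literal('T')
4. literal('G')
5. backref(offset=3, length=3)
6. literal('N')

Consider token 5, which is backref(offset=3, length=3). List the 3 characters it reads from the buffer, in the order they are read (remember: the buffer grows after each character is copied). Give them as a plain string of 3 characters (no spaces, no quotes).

Token 1: literal('H'). Output: "H"
Token 2: literal('W'). Output: "HW"
Token 3: literal('T'). Output: "HWT"
Token 4: literal('G'). Output: "HWTG"
Token 5: backref(off=3, len=3). Buffer before: "HWTG" (len 4)
  byte 1: read out[1]='W', append. Buffer now: "HWTGW"
  byte 2: read out[2]='T', append. Buffer now: "HWTGWT"
  byte 3: read out[3]='G', append. Buffer now: "HWTGWTG"

Answer: WTG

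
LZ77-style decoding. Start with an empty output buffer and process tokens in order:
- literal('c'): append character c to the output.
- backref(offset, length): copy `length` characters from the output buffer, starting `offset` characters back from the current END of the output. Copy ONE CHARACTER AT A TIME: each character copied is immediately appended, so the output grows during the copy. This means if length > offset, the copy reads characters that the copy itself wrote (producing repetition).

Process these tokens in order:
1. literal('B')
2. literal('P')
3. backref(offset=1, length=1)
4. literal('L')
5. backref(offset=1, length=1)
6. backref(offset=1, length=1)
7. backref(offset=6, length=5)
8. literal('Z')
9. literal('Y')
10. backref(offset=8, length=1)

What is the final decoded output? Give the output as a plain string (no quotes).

Answer: BPPLLLBPPLLZYL

Derivation:
Token 1: literal('B'). Output: "B"
Token 2: literal('P'). Output: "BP"
Token 3: backref(off=1, len=1). Copied 'P' from pos 1. Output: "BPP"
Token 4: literal('L'). Output: "BPPL"
Token 5: backref(off=1, len=1). Copied 'L' from pos 3. Output: "BPPLL"
Token 6: backref(off=1, len=1). Copied 'L' from pos 4. Output: "BPPLLL"
Token 7: backref(off=6, len=5). Copied 'BPPLL' from pos 0. Output: "BPPLLLBPPLL"
Token 8: literal('Z'). Output: "BPPLLLBPPLLZ"
Token 9: literal('Y'). Output: "BPPLLLBPPLLZY"
Token 10: backref(off=8, len=1). Copied 'L' from pos 5. Output: "BPPLLLBPPLLZYL"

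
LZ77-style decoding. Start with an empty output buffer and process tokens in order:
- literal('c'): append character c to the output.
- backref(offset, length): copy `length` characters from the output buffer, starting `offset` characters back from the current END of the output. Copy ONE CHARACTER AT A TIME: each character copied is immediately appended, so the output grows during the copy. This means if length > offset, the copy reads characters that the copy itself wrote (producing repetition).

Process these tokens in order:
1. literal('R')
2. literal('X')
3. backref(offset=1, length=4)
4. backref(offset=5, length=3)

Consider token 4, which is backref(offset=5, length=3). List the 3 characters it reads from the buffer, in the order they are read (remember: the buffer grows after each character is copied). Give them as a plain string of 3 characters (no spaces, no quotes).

Answer: XXX

Derivation:
Token 1: literal('R'). Output: "R"
Token 2: literal('X'). Output: "RX"
Token 3: backref(off=1, len=4) (overlapping!). Copied 'XXXX' from pos 1. Output: "RXXXXX"
Token 4: backref(off=5, len=3). Buffer before: "RXXXXX" (len 6)
  byte 1: read out[1]='X', append. Buffer now: "RXXXXXX"
  byte 2: read out[2]='X', append. Buffer now: "RXXXXXXX"
  byte 3: read out[3]='X', append. Buffer now: "RXXXXXXXX"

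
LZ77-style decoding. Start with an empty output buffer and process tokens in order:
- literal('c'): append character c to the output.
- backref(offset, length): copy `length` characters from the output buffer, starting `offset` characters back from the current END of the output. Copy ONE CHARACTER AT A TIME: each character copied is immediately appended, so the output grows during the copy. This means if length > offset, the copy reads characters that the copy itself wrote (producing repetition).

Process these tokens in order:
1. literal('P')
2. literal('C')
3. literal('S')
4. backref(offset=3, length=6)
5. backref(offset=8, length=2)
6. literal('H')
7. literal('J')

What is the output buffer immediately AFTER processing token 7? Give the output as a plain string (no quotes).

Answer: PCSPCSPCSCSHJ

Derivation:
Token 1: literal('P'). Output: "P"
Token 2: literal('C'). Output: "PC"
Token 3: literal('S'). Output: "PCS"
Token 4: backref(off=3, len=6) (overlapping!). Copied 'PCSPCS' from pos 0. Output: "PCSPCSPCS"
Token 5: backref(off=8, len=2). Copied 'CS' from pos 1. Output: "PCSPCSPCSCS"
Token 6: literal('H'). Output: "PCSPCSPCSCSH"
Token 7: literal('J'). Output: "PCSPCSPCSCSHJ"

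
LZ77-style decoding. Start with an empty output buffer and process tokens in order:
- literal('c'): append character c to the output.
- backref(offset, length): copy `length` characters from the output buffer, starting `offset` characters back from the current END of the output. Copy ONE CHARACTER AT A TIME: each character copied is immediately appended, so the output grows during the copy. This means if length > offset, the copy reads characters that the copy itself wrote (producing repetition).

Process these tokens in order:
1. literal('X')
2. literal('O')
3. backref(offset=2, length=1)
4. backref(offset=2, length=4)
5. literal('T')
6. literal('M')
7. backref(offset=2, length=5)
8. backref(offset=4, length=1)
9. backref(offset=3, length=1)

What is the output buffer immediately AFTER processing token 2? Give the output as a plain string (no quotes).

Answer: XO

Derivation:
Token 1: literal('X'). Output: "X"
Token 2: literal('O'). Output: "XO"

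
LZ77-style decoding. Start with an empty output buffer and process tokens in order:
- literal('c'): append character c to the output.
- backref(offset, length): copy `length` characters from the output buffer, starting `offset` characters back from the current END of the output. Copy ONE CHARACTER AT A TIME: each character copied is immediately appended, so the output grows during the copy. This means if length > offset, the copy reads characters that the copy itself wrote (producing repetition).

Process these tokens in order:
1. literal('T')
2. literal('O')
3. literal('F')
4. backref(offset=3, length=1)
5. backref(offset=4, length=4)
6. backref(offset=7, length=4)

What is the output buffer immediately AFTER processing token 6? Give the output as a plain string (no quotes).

Answer: TOFTTOFTOFTT

Derivation:
Token 1: literal('T'). Output: "T"
Token 2: literal('O'). Output: "TO"
Token 3: literal('F'). Output: "TOF"
Token 4: backref(off=3, len=1). Copied 'T' from pos 0. Output: "TOFT"
Token 5: backref(off=4, len=4). Copied 'TOFT' from pos 0. Output: "TOFTTOFT"
Token 6: backref(off=7, len=4). Copied 'OFTT' from pos 1. Output: "TOFTTOFTOFTT"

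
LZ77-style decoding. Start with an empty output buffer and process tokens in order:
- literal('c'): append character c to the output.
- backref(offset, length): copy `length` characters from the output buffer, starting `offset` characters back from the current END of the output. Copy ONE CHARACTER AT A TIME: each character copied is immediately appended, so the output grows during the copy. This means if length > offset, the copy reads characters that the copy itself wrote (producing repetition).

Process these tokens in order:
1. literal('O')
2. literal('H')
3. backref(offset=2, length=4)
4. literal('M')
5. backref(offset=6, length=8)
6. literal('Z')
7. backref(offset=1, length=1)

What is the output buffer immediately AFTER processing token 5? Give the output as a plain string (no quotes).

Answer: OHOHOHMHOHOHMHO

Derivation:
Token 1: literal('O'). Output: "O"
Token 2: literal('H'). Output: "OH"
Token 3: backref(off=2, len=4) (overlapping!). Copied 'OHOH' from pos 0. Output: "OHOHOH"
Token 4: literal('M'). Output: "OHOHOHM"
Token 5: backref(off=6, len=8) (overlapping!). Copied 'HOHOHMHO' from pos 1. Output: "OHOHOHMHOHOHMHO"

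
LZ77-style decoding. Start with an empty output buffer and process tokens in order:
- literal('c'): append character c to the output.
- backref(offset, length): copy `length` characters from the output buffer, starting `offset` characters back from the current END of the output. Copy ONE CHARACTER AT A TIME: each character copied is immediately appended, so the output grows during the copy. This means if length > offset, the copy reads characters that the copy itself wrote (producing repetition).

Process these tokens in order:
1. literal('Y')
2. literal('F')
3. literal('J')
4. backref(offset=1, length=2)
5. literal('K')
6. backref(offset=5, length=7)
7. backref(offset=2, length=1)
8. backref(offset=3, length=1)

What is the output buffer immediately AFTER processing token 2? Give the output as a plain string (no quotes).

Token 1: literal('Y'). Output: "Y"
Token 2: literal('F'). Output: "YF"

Answer: YF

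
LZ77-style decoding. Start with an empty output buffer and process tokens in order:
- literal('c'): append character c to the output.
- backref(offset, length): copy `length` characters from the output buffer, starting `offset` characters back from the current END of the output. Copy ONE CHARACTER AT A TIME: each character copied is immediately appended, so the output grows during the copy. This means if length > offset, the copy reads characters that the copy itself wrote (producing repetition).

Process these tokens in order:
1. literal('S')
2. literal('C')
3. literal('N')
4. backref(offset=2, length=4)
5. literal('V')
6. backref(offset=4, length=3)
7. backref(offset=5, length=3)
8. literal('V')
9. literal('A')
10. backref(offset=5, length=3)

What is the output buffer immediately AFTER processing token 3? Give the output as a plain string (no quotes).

Answer: SCN

Derivation:
Token 1: literal('S'). Output: "S"
Token 2: literal('C'). Output: "SC"
Token 3: literal('N'). Output: "SCN"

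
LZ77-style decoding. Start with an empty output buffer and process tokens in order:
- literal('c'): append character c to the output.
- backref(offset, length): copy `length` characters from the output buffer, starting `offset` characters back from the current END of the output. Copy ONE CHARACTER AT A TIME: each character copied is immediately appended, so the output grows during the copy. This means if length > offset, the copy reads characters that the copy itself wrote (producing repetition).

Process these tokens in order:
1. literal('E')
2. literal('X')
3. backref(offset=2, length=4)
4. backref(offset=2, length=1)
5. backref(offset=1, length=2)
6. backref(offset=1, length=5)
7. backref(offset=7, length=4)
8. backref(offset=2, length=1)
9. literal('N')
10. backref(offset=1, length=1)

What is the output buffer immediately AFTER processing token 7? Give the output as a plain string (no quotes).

Answer: EXEXEXEEEEEEEEEEEE

Derivation:
Token 1: literal('E'). Output: "E"
Token 2: literal('X'). Output: "EX"
Token 3: backref(off=2, len=4) (overlapping!). Copied 'EXEX' from pos 0. Output: "EXEXEX"
Token 4: backref(off=2, len=1). Copied 'E' from pos 4. Output: "EXEXEXE"
Token 5: backref(off=1, len=2) (overlapping!). Copied 'EE' from pos 6. Output: "EXEXEXEEE"
Token 6: backref(off=1, len=5) (overlapping!). Copied 'EEEEE' from pos 8. Output: "EXEXEXEEEEEEEE"
Token 7: backref(off=7, len=4). Copied 'EEEE' from pos 7. Output: "EXEXEXEEEEEEEEEEEE"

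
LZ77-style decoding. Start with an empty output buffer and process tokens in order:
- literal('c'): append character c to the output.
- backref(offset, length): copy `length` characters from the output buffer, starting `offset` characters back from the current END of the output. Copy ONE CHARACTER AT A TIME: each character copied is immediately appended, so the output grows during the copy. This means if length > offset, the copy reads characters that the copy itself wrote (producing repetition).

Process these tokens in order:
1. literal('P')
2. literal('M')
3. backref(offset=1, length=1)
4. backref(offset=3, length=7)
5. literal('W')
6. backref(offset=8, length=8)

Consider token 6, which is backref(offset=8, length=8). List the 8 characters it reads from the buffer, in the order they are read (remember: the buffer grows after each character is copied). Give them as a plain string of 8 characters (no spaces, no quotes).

Token 1: literal('P'). Output: "P"
Token 2: literal('M'). Output: "PM"
Token 3: backref(off=1, len=1). Copied 'M' from pos 1. Output: "PMM"
Token 4: backref(off=3, len=7) (overlapping!). Copied 'PMMPMMP' from pos 0. Output: "PMMPMMPMMP"
Token 5: literal('W'). Output: "PMMPMMPMMPW"
Token 6: backref(off=8, len=8). Buffer before: "PMMPMMPMMPW" (len 11)
  byte 1: read out[3]='P', append. Buffer now: "PMMPMMPMMPWP"
  byte 2: read out[4]='M', append. Buffer now: "PMMPMMPMMPWPM"
  byte 3: read out[5]='M', append. Buffer now: "PMMPMMPMMPWPMM"
  byte 4: read out[6]='P', append. Buffer now: "PMMPMMPMMPWPMMP"
  byte 5: read out[7]='M', append. Buffer now: "PMMPMMPMMPWPMMPM"
  byte 6: read out[8]='M', append. Buffer now: "PMMPMMPMMPWPMMPMM"
  byte 7: read out[9]='P', append. Buffer now: "PMMPMMPMMPWPMMPMMP"
  byte 8: read out[10]='W', append. Buffer now: "PMMPMMPMMPWPMMPMMPW"

Answer: PMMPMMPW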